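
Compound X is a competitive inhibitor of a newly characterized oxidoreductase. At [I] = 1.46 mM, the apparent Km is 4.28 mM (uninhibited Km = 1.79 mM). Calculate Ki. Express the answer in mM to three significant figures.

1.05 mM

Competitive: Km,app = α·Km with α = 1 + [I]/Ki.
α = Km,app/Km = 4.28/1.79 = 2.391.
Since α = 1 + [I]/Ki, [I]/Ki = 2.391 − 1 = 1.391 and Ki = 1.46/1.391 = 1.05 mM.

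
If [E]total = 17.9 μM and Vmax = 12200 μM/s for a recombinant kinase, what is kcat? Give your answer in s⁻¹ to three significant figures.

kcat = Vmax/[E]total = 12200 μM/s / 17.9 μM = 682 s⁻¹.

682 s⁻¹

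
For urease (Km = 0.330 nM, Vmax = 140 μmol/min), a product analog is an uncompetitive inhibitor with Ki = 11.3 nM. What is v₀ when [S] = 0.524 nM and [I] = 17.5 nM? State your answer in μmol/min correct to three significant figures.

With α = 1 + [I]/Ki = 1 + 17.5/11.3 = 2.549, the uncompetitive rate law is v = (Vmax/α)·[S] / (Km/α + [S]).
v = (140/2.549)×0.524 / (0.330/2.549 + 0.524) = 28.78/0.6535 = 44.0 μmol/min.

44.0 μmol/min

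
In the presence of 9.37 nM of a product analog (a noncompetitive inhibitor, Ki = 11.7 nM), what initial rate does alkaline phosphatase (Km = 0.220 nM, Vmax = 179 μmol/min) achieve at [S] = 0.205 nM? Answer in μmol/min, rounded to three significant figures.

α = 1 + [I]/Ki = 1 + 9.37/11.7 = 1.801.
For a noncompetitive inhibitor, Vmax is reduced to Vmax/α while Km is unchanged: Km,app = 0.220 nM, Vmax,app = 99.4 μmol/min.
v = Vmax,app·[S]/(Km,app + [S]) = 99.4 × 0.205/(0.220 + 0.205) = 47.9 μmol/min.

47.9 μmol/min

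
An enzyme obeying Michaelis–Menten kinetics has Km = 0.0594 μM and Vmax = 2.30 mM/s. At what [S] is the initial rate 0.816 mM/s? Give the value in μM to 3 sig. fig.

The required fractional saturation is v/Vmax = 0.816/2.30 = 0.3548.
Then [S]/(Km+[S]) = 0.3548 ⇒ [S] = 0.0594 × 0.3548/(1 − 0.3548) = 0.0327 μM.

0.0327 μM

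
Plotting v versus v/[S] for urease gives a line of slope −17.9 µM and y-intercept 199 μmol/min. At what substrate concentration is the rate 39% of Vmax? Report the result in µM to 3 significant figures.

11.4 µM

The Eadie–Hofstee slope gives Km = 17.9 µM (slope = −Km).
v/Vmax = [S]/(Km+[S]) = 0.39 ⇒ [S] = Km·0.39/(1−0.39) = 17.9 × 0.6393 = 11.4 µM.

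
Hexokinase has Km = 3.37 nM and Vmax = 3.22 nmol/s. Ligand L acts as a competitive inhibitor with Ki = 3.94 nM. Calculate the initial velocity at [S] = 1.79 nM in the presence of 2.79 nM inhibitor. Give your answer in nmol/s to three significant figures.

0.764 nmol/s

α = 1 + [I]/Ki = 1 + 2.79/3.94 = 1.708.
For a competitive inhibitor, Vmax is unchanged and the apparent Km becomes α·Km: Km,app = 5.76 nM, Vmax,app = 3.22 nmol/s.
v = Vmax,app·[S]/(Km,app + [S]) = 3.22 × 1.79/(5.76 + 1.79) = 0.764 nmol/s.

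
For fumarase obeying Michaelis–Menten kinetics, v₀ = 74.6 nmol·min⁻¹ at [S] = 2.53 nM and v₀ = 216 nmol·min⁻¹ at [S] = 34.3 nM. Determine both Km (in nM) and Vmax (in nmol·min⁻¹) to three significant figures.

Km = 6.10 nM; Vmax = 254 nmol·min⁻¹

From v = Vmax[S]/(Km+[S]), each point gives Vmax = v(Km+[S])/[S].
Equating: 74.6(Km+2.53)/2.53 = 216(Km+34.3)/34.3.
29.49·Km + 74.6 = 6.297·Km + 216, so (29.49 − 6.297)·Km = 216 − 74.6.
Km = 141.4/23.19 = 6.10 nM; then Vmax = 74.6(6.10+2.53)/2.53 = 254 nmol·min⁻¹.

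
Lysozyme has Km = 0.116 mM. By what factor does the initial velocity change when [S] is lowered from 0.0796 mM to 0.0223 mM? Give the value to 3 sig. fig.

Since Vmax cancels, v₂/v₁ = [S]₂(Km+[S]₁) / [S]₁(Km+[S]₂).
= 0.0223×(0.116+0.0796) / (0.0796×(0.116+0.0223)) = 0.004362/0.01101 = 0.396.

0.396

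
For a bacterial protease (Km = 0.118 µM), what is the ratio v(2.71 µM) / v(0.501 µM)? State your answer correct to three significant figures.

Since Vmax cancels, v₂/v₁ = [S]₂(Km+[S]₁) / [S]₁(Km+[S]₂).
= 2.71×(0.118+0.501) / (0.501×(0.118+2.71)) = 1.677/1.417 = 1.18.

1.18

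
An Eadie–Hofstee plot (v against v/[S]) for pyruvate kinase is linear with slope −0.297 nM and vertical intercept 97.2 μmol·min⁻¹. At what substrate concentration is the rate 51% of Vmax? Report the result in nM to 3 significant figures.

0.309 nM

The Eadie–Hofstee slope gives Km = 0.297 nM (slope = −Km).
v/Vmax = [S]/(Km+[S]) = 0.51 ⇒ [S] = Km·0.51/(1−0.51) = 0.297 × 1.041 = 0.309 nM.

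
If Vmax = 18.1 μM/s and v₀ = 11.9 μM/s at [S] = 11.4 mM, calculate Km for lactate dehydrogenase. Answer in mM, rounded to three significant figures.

5.94 mM

From v = Vmax[S]/(Km+[S]), Km = [S](Vmax − v)/v.
Km = 11.4 × (18.1 − 11.9) / 11.9 = 70.68/11.9 = 5.94 mM.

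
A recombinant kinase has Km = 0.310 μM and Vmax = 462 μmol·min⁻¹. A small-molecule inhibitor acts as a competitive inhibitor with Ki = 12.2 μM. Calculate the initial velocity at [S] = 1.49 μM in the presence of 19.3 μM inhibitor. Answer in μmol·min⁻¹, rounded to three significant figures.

301 μmol·min⁻¹

With α = 1 + [I]/Ki = 1 + 19.3/12.2 = 2.582, the competitive rate law is v = Vmax[S] / (αKm + [S]).
v = 462×1.49 / (2.582×0.310 + 1.49) = 688.4/2.290 = 301 μmol·min⁻¹.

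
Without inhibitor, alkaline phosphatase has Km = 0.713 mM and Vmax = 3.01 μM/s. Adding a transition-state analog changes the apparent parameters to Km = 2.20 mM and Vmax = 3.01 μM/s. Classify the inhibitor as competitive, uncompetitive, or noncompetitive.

competitive

Km increases (0.713 → 2.20 mM) while Vmax is unchanged — the hallmark of competitive inhibition.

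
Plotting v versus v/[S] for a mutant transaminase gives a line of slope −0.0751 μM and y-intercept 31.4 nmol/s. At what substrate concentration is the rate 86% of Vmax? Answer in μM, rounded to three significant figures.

The Eadie–Hofstee slope gives Km = 0.0751 μM (slope = −Km).
v/Vmax = [S]/(Km+[S]) = 0.86 ⇒ [S] = Km·0.86/(1−0.86) = 0.0751 × 6.143 = 0.461 μM.

0.461 μM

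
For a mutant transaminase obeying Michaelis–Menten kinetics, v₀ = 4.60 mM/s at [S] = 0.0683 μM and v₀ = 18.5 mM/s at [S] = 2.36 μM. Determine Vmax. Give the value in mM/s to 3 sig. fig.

20.3 mM/s

From v = Vmax[S]/(Km+[S]), each point gives Vmax = v(Km+[S])/[S].
Equating: 4.60(Km+0.0683)/0.0683 = 18.5(Km+2.36)/2.36.
67.35·Km + 4.60 = 7.839·Km + 18.5, so (67.35 − 7.839)·Km = 18.5 − 4.60.
Km = 13.90/59.51 = 0.234 μM; then Vmax = 4.60(0.234+0.0683)/0.0683 = 20.3 mM/s.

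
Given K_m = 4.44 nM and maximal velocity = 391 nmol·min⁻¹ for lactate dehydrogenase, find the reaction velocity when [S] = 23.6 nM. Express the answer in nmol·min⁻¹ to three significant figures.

v = Vmax·[S]/(Km + [S]) = 391 × 23.6 / (4.44 + 23.6)
  = 9228 / 28.04 = 329 nmol·min⁻¹.

329 nmol·min⁻¹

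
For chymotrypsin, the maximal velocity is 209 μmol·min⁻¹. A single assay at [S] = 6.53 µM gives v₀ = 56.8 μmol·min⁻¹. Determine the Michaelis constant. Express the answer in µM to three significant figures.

v/Vmax = 56.8/209 = 0.2718 = [S]/(Km+[S]).
So Km + [S] = [S]/0.2718 = 24.03 µM, giving Km = 24.03 − 6.53 = 17.5 µM.

17.5 µM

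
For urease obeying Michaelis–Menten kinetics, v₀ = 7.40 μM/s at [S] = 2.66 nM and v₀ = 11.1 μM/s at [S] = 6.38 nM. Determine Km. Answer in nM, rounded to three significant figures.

3.55 nM

From v = Vmax[S]/(Km+[S]), each point gives Vmax = v(Km+[S])/[S].
Equating: 7.40(Km+2.66)/2.66 = 11.1(Km+6.38)/6.38.
2.782·Km + 7.40 = 1.740·Km + 11.1, so (2.782 − 1.740)·Km = 11.1 − 7.40.
Km = 3.700/1.042 = 3.55 nM; then Vmax = 7.40(3.55+2.66)/2.66 = 17.3 μM/s.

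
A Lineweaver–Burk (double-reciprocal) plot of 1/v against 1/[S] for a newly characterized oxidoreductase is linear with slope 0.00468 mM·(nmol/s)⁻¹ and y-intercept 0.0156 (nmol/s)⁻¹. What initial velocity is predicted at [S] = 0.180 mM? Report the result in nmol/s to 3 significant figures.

24.0 nmol/s

The y-intercept is 1/Vmax, so Vmax = 1/0.0156 = 64.1 nmol/s.
The slope is Km/Vmax, so Km = 0.00468 × 64.1 = 0.300 mM.
Then v = 64.1 × 0.180/(0.300 + 0.180) = 24.0 nmol/s.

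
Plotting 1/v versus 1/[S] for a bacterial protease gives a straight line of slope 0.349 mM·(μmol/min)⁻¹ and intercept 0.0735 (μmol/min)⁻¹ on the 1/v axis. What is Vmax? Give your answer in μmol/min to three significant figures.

The y-intercept of a Lineweaver–Burk plot equals 1/Vmax, so Vmax = 1/0.0735 = 13.6 μmol/min.

13.6 μmol/min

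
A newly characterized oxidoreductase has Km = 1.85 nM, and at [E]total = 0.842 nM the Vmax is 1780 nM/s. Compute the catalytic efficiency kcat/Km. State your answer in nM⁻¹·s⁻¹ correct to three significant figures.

1140 nM⁻¹·s⁻¹

kcat = Vmax/[E]total = 1780/0.842 = 2110 s⁻¹.
kcat/Km = 2110/1.85 = 1140 nM⁻¹·s⁻¹.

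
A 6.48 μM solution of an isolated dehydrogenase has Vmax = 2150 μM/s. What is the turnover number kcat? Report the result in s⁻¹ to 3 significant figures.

kcat = Vmax/[E]total = 2150 μM/s / 6.48 μM = 332 s⁻¹.

332 s⁻¹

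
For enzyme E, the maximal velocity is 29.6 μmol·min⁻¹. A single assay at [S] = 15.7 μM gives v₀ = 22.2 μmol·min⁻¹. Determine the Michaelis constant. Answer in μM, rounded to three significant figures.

From v = Vmax[S]/(Km+[S]), Km = [S](Vmax − v)/v.
Km = 15.7 × (29.6 − 22.2) / 22.2 = 116.2/22.2 = 5.23 μM.

5.23 μM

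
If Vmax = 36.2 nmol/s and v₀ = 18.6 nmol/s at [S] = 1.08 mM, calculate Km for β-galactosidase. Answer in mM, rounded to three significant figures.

1.02 mM

From v = Vmax[S]/(Km+[S]), Km = [S](Vmax − v)/v.
Km = 1.08 × (36.2 − 18.6) / 18.6 = 19.01/18.6 = 1.02 mM.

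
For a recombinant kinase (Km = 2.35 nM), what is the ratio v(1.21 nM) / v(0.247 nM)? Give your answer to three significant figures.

3.57

Since Vmax cancels, v₂/v₁ = [S]₂(Km+[S]₁) / [S]₁(Km+[S]₂).
= 1.21×(2.35+0.247) / (0.247×(2.35+1.21)) = 3.142/0.8793 = 3.57.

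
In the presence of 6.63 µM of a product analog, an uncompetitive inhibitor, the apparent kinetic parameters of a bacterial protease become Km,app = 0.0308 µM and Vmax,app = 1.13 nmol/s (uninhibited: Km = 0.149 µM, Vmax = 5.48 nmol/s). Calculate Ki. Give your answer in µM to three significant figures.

1.72 µM

Uncompetitive: Vmax,app = Vmax/α (and Km,app = Km/α) with α = 1 + [I]/Ki.
α = Vmax/Vmax,app = 5.48/1.13 = 4.850.
Since α = 1 + [I]/Ki, [I]/Ki = 4.850 − 1 = 3.850 and Ki = 6.63/3.850 = 1.72 µM.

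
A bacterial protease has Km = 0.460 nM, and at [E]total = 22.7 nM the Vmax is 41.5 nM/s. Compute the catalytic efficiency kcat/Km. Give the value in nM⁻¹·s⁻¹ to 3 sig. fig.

3.97 nM⁻¹·s⁻¹

kcat = Vmax/[E]total = 41.5/22.7 = 1.83 s⁻¹.
kcat/Km = 1.83/0.460 = 3.97 nM⁻¹·s⁻¹.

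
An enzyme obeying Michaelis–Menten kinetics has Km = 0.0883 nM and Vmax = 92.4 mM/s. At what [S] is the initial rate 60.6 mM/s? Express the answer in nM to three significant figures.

Rearranging v = Vmax[S]/(Km+[S]) gives [S] = Km·v/(Vmax − v).
[S] = 0.0883 × 60.6 / (92.4 − 60.6) = 5.351/31.80 = 0.168 nM.

0.168 nM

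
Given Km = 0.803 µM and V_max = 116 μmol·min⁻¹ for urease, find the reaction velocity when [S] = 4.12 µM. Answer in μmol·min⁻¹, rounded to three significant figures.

97.1 μmol·min⁻¹

[S]/(Km+[S]) = 4.12/4.923 = 0.8369, the fractional saturation.
v = 0.8369 × Vmax = 0.8369 × 116 = 97.1 μmol·min⁻¹.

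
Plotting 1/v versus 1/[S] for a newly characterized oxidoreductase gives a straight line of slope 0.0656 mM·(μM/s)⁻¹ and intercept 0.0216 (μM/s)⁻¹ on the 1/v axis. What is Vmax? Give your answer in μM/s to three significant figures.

The y-intercept of a Lineweaver–Burk plot equals 1/Vmax, so Vmax = 1/0.0216 = 46.3 μM/s.

46.3 μM/s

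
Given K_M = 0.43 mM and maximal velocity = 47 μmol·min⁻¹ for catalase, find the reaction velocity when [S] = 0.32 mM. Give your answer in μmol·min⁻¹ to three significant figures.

20.1 μmol·min⁻¹

v = Vmax·[S]/(Km + [S]) = 47 × 0.32 / (0.43 + 0.32)
  = 15.04 / 0.7500 = 20.1 μmol·min⁻¹.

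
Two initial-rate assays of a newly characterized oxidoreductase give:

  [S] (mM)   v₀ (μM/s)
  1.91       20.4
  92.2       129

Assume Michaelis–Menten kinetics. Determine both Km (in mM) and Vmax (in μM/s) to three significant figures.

Km = 11.7 mM; Vmax = 145 μM/s

From v = Vmax[S]/(Km+[S]), each point gives Vmax = v(Km+[S])/[S].
Equating: 20.4(Km+1.91)/1.91 = 129(Km+92.2)/92.2.
10.68·Km + 20.4 = 1.399·Km + 129, so (10.68 − 1.399)·Km = 129 − 20.4.
Km = 108.6/9.281 = 11.7 mM; then Vmax = 20.4(11.7+1.91)/1.91 = 145 μM/s.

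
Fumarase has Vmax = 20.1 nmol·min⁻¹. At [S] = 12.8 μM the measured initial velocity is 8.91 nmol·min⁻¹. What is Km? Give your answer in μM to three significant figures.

16.1 μM

v/Vmax = 8.91/20.1 = 0.4433 = [S]/(Km+[S]).
So Km + [S] = [S]/0.4433 = 28.88 μM, giving Km = 28.88 − 12.8 = 16.1 μM.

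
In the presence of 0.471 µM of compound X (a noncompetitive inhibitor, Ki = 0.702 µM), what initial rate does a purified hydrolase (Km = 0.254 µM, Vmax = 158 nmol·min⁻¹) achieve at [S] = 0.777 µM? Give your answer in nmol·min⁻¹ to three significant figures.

α = 1 + [I]/Ki = 1 + 0.471/0.702 = 1.671.
For a noncompetitive inhibitor, Vmax is reduced to Vmax/α while Km is unchanged: Km,app = 0.254 µM, Vmax,app = 94.6 nmol·min⁻¹.
v = Vmax,app·[S]/(Km,app + [S]) = 94.6 × 0.777/(0.254 + 0.777) = 71.3 nmol·min⁻¹.

71.3 nmol·min⁻¹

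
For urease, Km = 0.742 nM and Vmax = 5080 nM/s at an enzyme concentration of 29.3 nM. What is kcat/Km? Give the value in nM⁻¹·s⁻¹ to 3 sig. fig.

234 nM⁻¹·s⁻¹

kcat = Vmax/[E]total = 5080/29.3 = 173 s⁻¹.
kcat/Km = 173/0.742 = 234 nM⁻¹·s⁻¹.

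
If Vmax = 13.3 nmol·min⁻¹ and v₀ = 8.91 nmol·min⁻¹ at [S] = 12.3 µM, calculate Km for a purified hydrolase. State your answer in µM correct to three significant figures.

v/Vmax = 8.91/13.3 = 0.6699 = [S]/(Km+[S]).
So Km + [S] = [S]/0.6699 = 18.36 µM, giving Km = 18.36 − 12.3 = 6.06 µM.

6.06 µM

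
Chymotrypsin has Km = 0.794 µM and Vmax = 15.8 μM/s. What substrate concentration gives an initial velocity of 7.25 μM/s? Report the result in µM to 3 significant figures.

Rearranging v = Vmax[S]/(Km+[S]) gives [S] = Km·v/(Vmax − v).
[S] = 0.794 × 7.25 / (15.8 − 7.25) = 5.756/8.550 = 0.673 µM.

0.673 µM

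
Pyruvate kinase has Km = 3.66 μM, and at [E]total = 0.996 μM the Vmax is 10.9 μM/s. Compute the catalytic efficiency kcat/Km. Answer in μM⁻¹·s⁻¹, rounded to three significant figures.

kcat = Vmax/[E]total = 10.9/0.996 = 10.9 s⁻¹.
kcat/Km = 10.9/3.66 = 2.99 μM⁻¹·s⁻¹.

2.99 μM⁻¹·s⁻¹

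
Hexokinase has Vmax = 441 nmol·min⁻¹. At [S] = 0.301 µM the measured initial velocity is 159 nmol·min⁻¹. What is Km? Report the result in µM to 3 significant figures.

v/Vmax = 159/441 = 0.3605 = [S]/(Km+[S]).
So Km + [S] = [S]/0.3605 = 0.8348 µM, giving Km = 0.8348 − 0.301 = 0.534 µM.

0.534 µM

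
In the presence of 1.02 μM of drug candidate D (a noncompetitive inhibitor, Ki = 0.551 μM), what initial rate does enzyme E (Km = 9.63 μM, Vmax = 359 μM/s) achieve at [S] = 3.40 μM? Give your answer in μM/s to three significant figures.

α = 1 + [I]/Ki = 1 + 1.02/0.551 = 2.851.
For a noncompetitive inhibitor, Vmax is reduced to Vmax/α while Km is unchanged: Km,app = 9.63 μM, Vmax,app = 126 μM/s.
v = Vmax,app·[S]/(Km,app + [S]) = 126 × 3.40/(9.63 + 3.40) = 32.9 μM/s.

32.9 μM/s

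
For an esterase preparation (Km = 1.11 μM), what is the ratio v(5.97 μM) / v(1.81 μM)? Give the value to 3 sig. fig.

Since Vmax cancels, v₂/v₁ = [S]₂(Km+[S]₁) / [S]₁(Km+[S]₂).
= 5.97×(1.11+1.81) / (1.81×(1.11+5.97)) = 17.43/12.81 = 1.36.

1.36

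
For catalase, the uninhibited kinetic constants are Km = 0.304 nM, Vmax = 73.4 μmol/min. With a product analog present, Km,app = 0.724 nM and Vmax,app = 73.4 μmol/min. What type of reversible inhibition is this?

Km increases (0.304 → 0.724 nM) while Vmax is unchanged — the hallmark of competitive inhibition.

competitive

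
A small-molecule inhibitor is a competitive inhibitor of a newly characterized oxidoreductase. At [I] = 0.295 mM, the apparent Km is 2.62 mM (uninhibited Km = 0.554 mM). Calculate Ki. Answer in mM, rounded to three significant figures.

0.0791 mM

Competitive: Km,app = α·Km with α = 1 + [I]/Ki.
α = Km,app/Km = 2.62/0.554 = 4.729.
Ki = [I]/(α − 1) = 0.295/3.729 = 0.0791 mM.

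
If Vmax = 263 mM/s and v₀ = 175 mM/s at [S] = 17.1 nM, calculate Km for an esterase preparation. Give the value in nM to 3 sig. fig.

8.60 nM

v/Vmax = 175/263 = 0.6654 = [S]/(Km+[S]).
So Km + [S] = [S]/0.6654 = 25.70 nM, giving Km = 25.70 − 17.1 = 8.60 nM.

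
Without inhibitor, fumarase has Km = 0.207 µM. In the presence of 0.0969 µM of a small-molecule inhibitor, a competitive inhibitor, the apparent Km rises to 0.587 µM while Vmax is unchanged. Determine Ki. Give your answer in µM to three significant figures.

Competitive: Km,app = α·Km with α = 1 + [I]/Ki.
α = Km,app/Km = 0.587/0.207 = 2.836.
Ki = [I]/(α − 1) = 0.0969/1.836 = 0.0528 µM.

0.0528 µM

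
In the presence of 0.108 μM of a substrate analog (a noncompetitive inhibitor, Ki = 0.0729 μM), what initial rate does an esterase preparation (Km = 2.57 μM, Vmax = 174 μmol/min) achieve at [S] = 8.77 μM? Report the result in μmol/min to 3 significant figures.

With α = 1 + [I]/Ki = 1 + 0.108/0.0729 = 2.481, the noncompetitive rate law is v = (Vmax/α)·[S] / (Km + [S]).
v = (174/2.481)×8.77 / (2.57 + 8.77) = 614.9/11.34 = 54.2 μmol/min.

54.2 μmol/min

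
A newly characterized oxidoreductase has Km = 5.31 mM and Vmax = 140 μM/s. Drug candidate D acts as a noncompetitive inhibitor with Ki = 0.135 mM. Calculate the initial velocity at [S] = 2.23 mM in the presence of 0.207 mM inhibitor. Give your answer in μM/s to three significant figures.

α = 1 + [I]/Ki = 1 + 0.207/0.135 = 2.533.
For a noncompetitive inhibitor, Vmax is reduced to Vmax/α while Km is unchanged: Km,app = 5.31 mM, Vmax,app = 55.3 μM/s.
v = Vmax,app·[S]/(Km,app + [S]) = 55.3 × 2.23/(5.31 + 2.23) = 16.3 μM/s.

16.3 μM/s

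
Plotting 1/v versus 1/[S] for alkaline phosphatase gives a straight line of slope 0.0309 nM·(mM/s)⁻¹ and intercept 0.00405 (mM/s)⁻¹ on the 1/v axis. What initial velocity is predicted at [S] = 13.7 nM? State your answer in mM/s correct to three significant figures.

159 mM/s

The y-intercept is 1/Vmax, so Vmax = 1/0.00405 = 247 mM/s.
The slope is Km/Vmax, so Km = 0.0309 × 247 = 7.63 nM.
Then v = 247 × 13.7/(7.63 + 13.7) = 159 mM/s.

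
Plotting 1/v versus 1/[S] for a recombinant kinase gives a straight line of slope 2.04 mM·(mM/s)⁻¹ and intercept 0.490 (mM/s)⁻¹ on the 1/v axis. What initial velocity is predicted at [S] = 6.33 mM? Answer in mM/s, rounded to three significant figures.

1.23 mM/s

The y-intercept is 1/Vmax, so Vmax = 1/0.490 = 2.04 mM/s.
The slope is Km/Vmax, so Km = 2.04 × 2.04 = 4.16 mM.
Then v = 2.04 × 6.33/(4.16 + 6.33) = 1.23 mM/s.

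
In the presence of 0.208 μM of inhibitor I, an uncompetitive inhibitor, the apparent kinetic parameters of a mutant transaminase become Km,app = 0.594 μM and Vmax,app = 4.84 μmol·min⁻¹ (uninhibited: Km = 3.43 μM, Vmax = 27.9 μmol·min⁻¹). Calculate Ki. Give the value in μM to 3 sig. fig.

Uncompetitive: Vmax,app = Vmax/α (and Km,app = Km/α) with α = 1 + [I]/Ki.
α = Vmax/Vmax,app = 27.9/4.84 = 5.764.
Ki = [I]/(α − 1) = 0.208/4.764 = 0.0437 μM.

0.0437 μM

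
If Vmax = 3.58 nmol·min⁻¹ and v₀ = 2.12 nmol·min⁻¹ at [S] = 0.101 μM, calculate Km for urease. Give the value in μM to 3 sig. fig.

0.0696 μM

From v = Vmax[S]/(Km+[S]), Km = [S](Vmax − v)/v.
Km = 0.101 × (3.58 − 2.12) / 2.12 = 0.1475/2.12 = 0.0696 μM.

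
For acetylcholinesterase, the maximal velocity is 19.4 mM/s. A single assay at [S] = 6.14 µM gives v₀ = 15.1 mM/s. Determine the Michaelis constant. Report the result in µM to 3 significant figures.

1.75 µM

v/Vmax = 15.1/19.4 = 0.7784 = [S]/(Km+[S]).
So Km + [S] = [S]/0.7784 = 7.888 µM, giving Km = 7.888 − 6.14 = 1.75 µM.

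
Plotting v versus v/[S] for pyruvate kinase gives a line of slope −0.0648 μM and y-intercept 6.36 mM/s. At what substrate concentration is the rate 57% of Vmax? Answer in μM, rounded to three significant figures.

The Eadie–Hofstee slope gives Km = 0.0648 μM (slope = −Km).
v/Vmax = [S]/(Km+[S]) = 0.57 ⇒ [S] = Km·0.57/(1−0.57) = 0.0648 × 1.326 = 0.0859 μM.

0.0859 μM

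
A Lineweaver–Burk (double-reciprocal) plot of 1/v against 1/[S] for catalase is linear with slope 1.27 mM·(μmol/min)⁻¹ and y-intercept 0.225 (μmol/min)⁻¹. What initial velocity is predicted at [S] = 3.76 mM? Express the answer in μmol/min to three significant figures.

1.78 μmol/min

The y-intercept is 1/Vmax, so Vmax = 1/0.225 = 4.44 μmol/min.
The slope is Km/Vmax, so Km = 1.27 × 4.44 = 5.64 mM.
Then v = 4.44 × 3.76/(5.64 + 3.76) = 1.78 μmol/min.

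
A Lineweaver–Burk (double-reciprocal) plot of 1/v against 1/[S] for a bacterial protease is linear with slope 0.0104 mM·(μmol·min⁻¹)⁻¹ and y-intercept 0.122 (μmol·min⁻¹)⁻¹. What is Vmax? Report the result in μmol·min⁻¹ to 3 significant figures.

8.20 μmol·min⁻¹

The y-intercept of a Lineweaver–Burk plot equals 1/Vmax, so Vmax = 1/0.122 = 8.20 μmol·min⁻¹.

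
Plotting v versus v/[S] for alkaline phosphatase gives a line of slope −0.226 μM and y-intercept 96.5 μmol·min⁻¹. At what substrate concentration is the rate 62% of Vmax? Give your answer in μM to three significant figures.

The Eadie–Hofstee slope gives Km = 0.226 μM (slope = −Km).
v/Vmax = [S]/(Km+[S]) = 0.62 ⇒ [S] = Km·0.62/(1−0.62) = 0.226 × 1.632 = 0.369 μM.

0.369 μM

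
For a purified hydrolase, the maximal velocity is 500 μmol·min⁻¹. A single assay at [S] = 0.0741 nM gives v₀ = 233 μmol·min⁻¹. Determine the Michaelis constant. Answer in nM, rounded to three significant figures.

0.0849 nM

From v = Vmax[S]/(Km+[S]), Km = [S](Vmax − v)/v.
Km = 0.0741 × (500 − 233) / 233 = 19.78/233 = 0.0849 nM.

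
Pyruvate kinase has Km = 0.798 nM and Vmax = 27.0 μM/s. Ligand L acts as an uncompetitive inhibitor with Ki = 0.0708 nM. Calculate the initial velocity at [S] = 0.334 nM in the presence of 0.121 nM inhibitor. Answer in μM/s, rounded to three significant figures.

α = 1 + [I]/Ki = 1 + 0.121/0.0708 = 2.709.
For an uncompetitive inhibitor, both parameters are divided by α, giving Vmax/α and Km/α: Km,app = 0.295 nM, Vmax,app = 9.97 μM/s.
v = Vmax,app·[S]/(Km,app + [S]) = 9.97 × 0.334/(0.295 + 0.334) = 5.30 μM/s.

5.30 μM/s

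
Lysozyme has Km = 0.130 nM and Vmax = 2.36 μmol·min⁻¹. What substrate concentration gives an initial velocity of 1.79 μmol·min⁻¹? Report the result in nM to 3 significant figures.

0.408 nM

The required fractional saturation is v/Vmax = 1.79/2.36 = 0.7585.
Then [S]/(Km+[S]) = 0.7585 ⇒ [S] = 0.130 × 0.7585/(1 − 0.7585) = 0.408 nM.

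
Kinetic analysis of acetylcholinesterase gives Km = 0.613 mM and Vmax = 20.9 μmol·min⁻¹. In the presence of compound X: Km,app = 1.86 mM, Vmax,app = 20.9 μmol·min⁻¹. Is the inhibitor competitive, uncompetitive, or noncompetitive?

competitive

Km increases (0.613 → 1.86 mM) while Vmax is unchanged — the hallmark of competitive inhibition.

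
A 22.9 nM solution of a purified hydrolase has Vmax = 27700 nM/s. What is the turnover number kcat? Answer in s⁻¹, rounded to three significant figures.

1210 s⁻¹

kcat = Vmax/[E]total = 27700 nM/s / 22.9 nM = 1210 s⁻¹.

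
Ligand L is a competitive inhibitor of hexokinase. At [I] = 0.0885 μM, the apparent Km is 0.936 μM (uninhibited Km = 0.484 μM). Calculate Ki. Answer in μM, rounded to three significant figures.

0.0948 μM

Competitive: Km,app = α·Km with α = 1 + [I]/Ki.
α = Km,app/Km = 0.936/0.484 = 1.934.
Since α = 1 + [I]/Ki, [I]/Ki = 1.934 − 1 = 0.9339 and Ki = 0.0885/0.9339 = 0.0948 μM.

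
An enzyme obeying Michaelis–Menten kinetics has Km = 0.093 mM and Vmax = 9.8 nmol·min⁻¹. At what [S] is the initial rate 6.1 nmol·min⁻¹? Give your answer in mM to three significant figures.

0.153 mM

Rearranging v = Vmax[S]/(Km+[S]) gives [S] = Km·v/(Vmax − v).
[S] = 0.093 × 6.1 / (9.8 − 6.1) = 0.5673/3.700 = 0.153 mM.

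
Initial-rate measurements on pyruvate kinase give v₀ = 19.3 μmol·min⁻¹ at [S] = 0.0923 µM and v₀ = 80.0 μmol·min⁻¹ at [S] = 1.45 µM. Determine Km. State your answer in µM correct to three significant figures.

0.394 µM

From v = Vmax[S]/(Km+[S]), each point gives Vmax = v(Km+[S])/[S].
Equating: 19.3(Km+0.0923)/0.0923 = 80.0(Km+1.45)/1.45.
209.1·Km + 19.3 = 55.17·Km + 80.0, so (209.1 − 55.17)·Km = 80.0 − 19.3.
Km = 60.70/153.9 = 0.394 µM; then Vmax = 19.3(0.394+0.0923)/0.0923 = 102 μmol·min⁻¹.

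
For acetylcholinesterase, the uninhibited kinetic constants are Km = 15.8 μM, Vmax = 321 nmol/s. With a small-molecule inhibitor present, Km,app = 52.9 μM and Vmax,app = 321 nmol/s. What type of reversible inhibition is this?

Km increases (15.8 → 52.9 μM) while Vmax is unchanged — the hallmark of competitive inhibition.

competitive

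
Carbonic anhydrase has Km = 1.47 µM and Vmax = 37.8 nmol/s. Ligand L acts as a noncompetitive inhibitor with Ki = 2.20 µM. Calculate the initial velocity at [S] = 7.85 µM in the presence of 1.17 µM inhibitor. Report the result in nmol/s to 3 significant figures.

With α = 1 + [I]/Ki = 1 + 1.17/2.20 = 1.532, the noncompetitive rate law is v = (Vmax/α)·[S] / (Km + [S]).
v = (37.8/1.532)×7.85 / (1.47 + 7.85) = 193.7/9.320 = 20.8 nmol/s.

20.8 nmol/s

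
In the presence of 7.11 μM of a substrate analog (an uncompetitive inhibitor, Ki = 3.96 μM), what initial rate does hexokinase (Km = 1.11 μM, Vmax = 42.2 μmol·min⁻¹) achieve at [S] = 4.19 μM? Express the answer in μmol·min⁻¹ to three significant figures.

13.8 μmol·min⁻¹

α = 1 + [I]/Ki = 1 + 7.11/3.96 = 2.795.
For an uncompetitive inhibitor, both parameters are divided by α, giving Vmax/α and Km/α: Km,app = 0.397 μM, Vmax,app = 15.1 μmol·min⁻¹.
v = Vmax,app·[S]/(Km,app + [S]) = 15.1 × 4.19/(0.397 + 4.19) = 13.8 μmol·min⁻¹.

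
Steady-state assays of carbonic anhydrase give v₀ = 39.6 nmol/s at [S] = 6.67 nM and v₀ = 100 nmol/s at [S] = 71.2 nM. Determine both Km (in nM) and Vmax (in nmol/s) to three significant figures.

Km = 13.3 nM; Vmax = 119 nmol/s

In reciprocal form, 1/v = (Km/Vmax)·(1/[S]) + 1/Vmax. The two points give (1/[S], 1/v) = (0.1499, 0.02525) and (0.01404, 0.01000).
Slope = (0.02525 − 0.01000)/(0.1499 − 0.01404) = 0.1122; intercept = 0.02525 − 0.1122×0.1499 = 0.008423.
Vmax = 1/intercept = 119 nmol/s; Km = slope × Vmax = 0.1122 × 119 = 13.3 nM.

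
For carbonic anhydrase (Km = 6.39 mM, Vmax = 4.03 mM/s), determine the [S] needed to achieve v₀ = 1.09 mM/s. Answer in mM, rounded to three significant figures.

2.37 mM

The required fractional saturation is v/Vmax = 1.09/4.03 = 0.2705.
Then [S]/(Km+[S]) = 0.2705 ⇒ [S] = 6.39 × 0.2705/(1 − 0.2705) = 2.37 mM.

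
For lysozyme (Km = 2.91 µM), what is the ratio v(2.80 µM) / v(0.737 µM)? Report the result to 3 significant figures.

The fractional saturations are [S]/(Km+[S]) = 0.737/3.647 = 0.2021 and 2.80/5.710 = 0.4904.
v₂/v₁ is just their ratio: 0.4904/0.2021 = 2.43.

2.43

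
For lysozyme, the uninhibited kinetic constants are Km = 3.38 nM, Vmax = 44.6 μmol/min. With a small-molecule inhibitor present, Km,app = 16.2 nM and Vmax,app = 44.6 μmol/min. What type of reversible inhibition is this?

competitive

Km increases (3.38 → 16.2 nM) while Vmax is unchanged — the hallmark of competitive inhibition.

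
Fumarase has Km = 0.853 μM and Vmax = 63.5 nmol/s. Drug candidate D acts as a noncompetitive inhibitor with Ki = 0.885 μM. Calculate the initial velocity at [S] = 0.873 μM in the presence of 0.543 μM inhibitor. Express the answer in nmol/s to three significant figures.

19.9 nmol/s

With α = 1 + [I]/Ki = 1 + 0.543/0.885 = 1.614, the noncompetitive rate law is v = (Vmax/α)·[S] / (Km + [S]).
v = (63.5/1.614)×0.873 / (0.853 + 0.873) = 34.36/1.726 = 19.9 nmol/s.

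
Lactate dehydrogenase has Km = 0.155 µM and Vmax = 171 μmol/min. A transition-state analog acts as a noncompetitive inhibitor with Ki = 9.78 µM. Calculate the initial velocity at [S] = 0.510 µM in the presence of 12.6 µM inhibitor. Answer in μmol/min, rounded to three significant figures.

With α = 1 + [I]/Ki = 1 + 12.6/9.78 = 2.288, the noncompetitive rate law is v = (Vmax/α)·[S] / (Km + [S]).
v = (171/2.288)×0.510 / (0.155 + 0.510) = 38.11/0.6650 = 57.3 μmol/min.

57.3 μmol/min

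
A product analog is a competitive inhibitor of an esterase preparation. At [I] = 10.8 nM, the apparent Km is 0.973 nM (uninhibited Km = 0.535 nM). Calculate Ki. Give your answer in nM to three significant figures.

13.2 nM

Competitive: Km,app = α·Km with α = 1 + [I]/Ki.
α = Km,app/Km = 0.973/0.535 = 1.819.
Since α = 1 + [I]/Ki, [I]/Ki = 1.819 − 1 = 0.8187 and Ki = 10.8/0.8187 = 13.2 nM.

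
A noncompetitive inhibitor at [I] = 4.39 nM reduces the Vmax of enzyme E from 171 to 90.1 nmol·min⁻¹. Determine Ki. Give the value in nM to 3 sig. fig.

Noncompetitive: Vmax,app = Vmax/α with α = 1 + [I]/Ki.
α = Vmax/Vmax,app = 171/90.1 = 1.898.
Since α = 1 + [I]/Ki, [I]/Ki = 1.898 − 1 = 0.8979 and Ki = 4.39/0.8979 = 4.89 nM.

4.89 nM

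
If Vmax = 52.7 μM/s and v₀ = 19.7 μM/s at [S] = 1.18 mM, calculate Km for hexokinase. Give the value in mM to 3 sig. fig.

From v = Vmax[S]/(Km+[S]), Km = [S](Vmax − v)/v.
Km = 1.18 × (52.7 − 19.7) / 19.7 = 38.94/19.7 = 1.98 mM.

1.98 mM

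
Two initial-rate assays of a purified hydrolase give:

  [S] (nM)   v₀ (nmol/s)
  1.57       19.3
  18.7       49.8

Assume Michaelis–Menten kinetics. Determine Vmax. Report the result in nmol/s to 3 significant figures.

58.2 nmol/s

In reciprocal form, 1/v = (Km/Vmax)·(1/[S]) + 1/Vmax. The two points give (1/[S], 1/v) = (0.6369, 0.05181) and (0.05348, 0.02008).
Slope = (0.05181 − 0.02008)/(0.6369 − 0.05348) = 0.05439; intercept = 0.05181 − 0.05439×0.6369 = 0.01717.
Vmax = 1/intercept = 58.2 nmol/s; Km = slope × Vmax = 0.05439 × 58.2 = 3.17 nM.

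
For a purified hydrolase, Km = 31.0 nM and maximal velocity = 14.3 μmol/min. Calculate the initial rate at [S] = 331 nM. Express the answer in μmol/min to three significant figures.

13.1 μmol/min

v = Vmax·[S]/(Km + [S]) = 14.3 × 331 / (31.0 + 331)
  = 4733 / 362.0 = 13.1 μmol/min.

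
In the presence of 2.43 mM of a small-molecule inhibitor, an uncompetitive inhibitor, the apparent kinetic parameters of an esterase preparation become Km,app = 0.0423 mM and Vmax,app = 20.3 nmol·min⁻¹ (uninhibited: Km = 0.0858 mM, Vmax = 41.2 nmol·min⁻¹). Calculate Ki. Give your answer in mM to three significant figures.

Uncompetitive: Vmax,app = Vmax/α (and Km,app = Km/α) with α = 1 + [I]/Ki.
α = Vmax/Vmax,app = 41.2/20.3 = 2.030.
Ki = [I]/(α − 1) = 2.43/1.030 = 2.36 mM.

2.36 mM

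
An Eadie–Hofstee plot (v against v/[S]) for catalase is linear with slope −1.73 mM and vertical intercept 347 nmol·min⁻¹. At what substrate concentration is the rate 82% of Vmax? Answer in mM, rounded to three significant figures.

The Eadie–Hofstee slope gives Km = 1.73 mM (slope = −Km).
v/Vmax = [S]/(Km+[S]) = 0.82 ⇒ [S] = Km·0.82/(1−0.82) = 1.73 × 4.556 = 7.88 mM.

7.88 mM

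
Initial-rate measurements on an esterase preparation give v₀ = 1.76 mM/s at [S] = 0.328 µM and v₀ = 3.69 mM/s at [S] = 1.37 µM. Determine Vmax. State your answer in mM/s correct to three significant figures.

5.64 mM/s

In reciprocal form, 1/v = (Km/Vmax)·(1/[S]) + 1/Vmax. The two points give (1/[S], 1/v) = (3.049, 0.5682) and (0.7299, 0.2710).
Slope = (0.5682 − 0.2710)/(3.049 − 0.7299) = 0.1282; intercept = 0.5682 − 0.1282×3.049 = 0.1775.
Vmax = 1/intercept = 5.64 mM/s; Km = slope × Vmax = 0.1282 × 5.64 = 0.722 µM.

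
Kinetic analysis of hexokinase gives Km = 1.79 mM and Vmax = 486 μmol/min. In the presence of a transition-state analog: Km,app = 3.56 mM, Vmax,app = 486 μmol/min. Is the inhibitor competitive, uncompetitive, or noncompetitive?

Km increases (1.79 → 3.56 mM) while Vmax is unchanged — the hallmark of competitive inhibition.

competitive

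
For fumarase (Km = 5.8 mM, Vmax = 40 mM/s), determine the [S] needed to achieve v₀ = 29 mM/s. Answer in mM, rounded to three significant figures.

15.3 mM

The required fractional saturation is v/Vmax = 29/40 = 0.7250.
Then [S]/(Km+[S]) = 0.7250 ⇒ [S] = 5.8 × 0.7250/(1 − 0.7250) = 15.3 mM.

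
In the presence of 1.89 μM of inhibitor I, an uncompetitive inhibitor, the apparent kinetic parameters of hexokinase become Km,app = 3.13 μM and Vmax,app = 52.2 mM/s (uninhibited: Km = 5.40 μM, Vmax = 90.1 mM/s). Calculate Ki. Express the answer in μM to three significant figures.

2.60 μM

Uncompetitive: Vmax,app = Vmax/α (and Km,app = Km/α) with α = 1 + [I]/Ki.
α = Vmax/Vmax,app = 90.1/52.2 = 1.726.
Ki = [I]/(α − 1) = 1.89/0.7261 = 2.60 μM.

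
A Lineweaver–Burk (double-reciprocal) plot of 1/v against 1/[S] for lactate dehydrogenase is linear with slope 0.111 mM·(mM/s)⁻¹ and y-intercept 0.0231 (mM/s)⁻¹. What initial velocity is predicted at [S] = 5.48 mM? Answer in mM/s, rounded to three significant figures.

23.1 mM/s

The y-intercept is 1/Vmax, so Vmax = 1/0.0231 = 43.3 mM/s.
The slope is Km/Vmax, so Km = 0.111 × 43.3 = 4.81 mM.
Then v = 43.3 × 5.48/(4.81 + 5.48) = 23.1 mM/s.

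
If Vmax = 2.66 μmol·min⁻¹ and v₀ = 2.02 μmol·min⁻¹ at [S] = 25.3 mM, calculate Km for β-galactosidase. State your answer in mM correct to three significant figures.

v/Vmax = 2.02/2.66 = 0.7594 = [S]/(Km+[S]).
So Km + [S] = [S]/0.7594 = 33.32 mM, giving Km = 33.32 − 25.3 = 8.02 mM.

8.02 mM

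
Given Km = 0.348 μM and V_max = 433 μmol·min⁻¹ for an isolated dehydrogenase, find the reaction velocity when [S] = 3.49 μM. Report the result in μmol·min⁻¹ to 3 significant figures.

394 μmol·min⁻¹

v = Vmax·[S]/(Km + [S]) = 433 × 3.49 / (0.348 + 3.49)
  = 1511 / 3.838 = 394 μmol·min⁻¹.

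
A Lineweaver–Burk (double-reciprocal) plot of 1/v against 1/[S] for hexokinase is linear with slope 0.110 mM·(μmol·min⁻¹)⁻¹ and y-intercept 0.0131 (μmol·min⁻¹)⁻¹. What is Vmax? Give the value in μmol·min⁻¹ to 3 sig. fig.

76.3 μmol·min⁻¹

The y-intercept of a Lineweaver–Burk plot equals 1/Vmax, so Vmax = 1/0.0131 = 76.3 μmol·min⁻¹.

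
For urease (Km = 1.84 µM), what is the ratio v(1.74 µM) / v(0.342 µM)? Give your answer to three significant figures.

3.10

The fractional saturations are [S]/(Km+[S]) = 0.342/2.182 = 0.1567 and 1.74/3.580 = 0.4860.
v₂/v₁ is just their ratio: 0.4860/0.1567 = 3.10.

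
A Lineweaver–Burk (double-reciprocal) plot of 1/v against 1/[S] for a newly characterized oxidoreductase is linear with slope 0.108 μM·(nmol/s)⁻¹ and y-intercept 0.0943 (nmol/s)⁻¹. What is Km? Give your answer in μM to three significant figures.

1.15 μM

y-intercept = 1/Vmax ⇒ Vmax = 10.6 nmol/s; slope = Km/Vmax ⇒ Km = slope × Vmax.
Km = 0.108 × 10.6 = 1.15 μM.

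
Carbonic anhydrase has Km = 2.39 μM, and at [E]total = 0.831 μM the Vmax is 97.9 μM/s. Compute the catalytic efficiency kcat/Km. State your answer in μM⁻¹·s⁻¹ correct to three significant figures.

49.3 μM⁻¹·s⁻¹

kcat = Vmax/[E]total = 97.9/0.831 = 118 s⁻¹.
kcat/Km = 118/2.39 = 49.3 μM⁻¹·s⁻¹.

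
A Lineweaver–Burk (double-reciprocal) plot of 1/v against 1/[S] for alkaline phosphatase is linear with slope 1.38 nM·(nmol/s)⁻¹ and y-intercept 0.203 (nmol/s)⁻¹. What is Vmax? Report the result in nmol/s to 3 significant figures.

The y-intercept of a Lineweaver–Burk plot equals 1/Vmax, so Vmax = 1/0.203 = 4.93 nmol/s.

4.93 nmol/s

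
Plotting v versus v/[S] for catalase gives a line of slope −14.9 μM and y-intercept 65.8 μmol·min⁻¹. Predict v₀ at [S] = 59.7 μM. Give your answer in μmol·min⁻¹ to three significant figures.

52.7 μmol·min⁻¹

In the Eadie–Hofstee form v = Vmax − Km·(v/[S]), the slope is −Km and the intercept is Vmax, so Km = 14.9 μM and Vmax = 65.8 μmol·min⁻¹.
v = 65.8 × 59.7/(14.9 + 59.7) = 52.7 μmol·min⁻¹.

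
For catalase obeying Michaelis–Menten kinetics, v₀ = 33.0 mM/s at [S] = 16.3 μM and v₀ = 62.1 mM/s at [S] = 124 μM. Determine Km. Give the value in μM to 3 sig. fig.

From v = Vmax[S]/(Km+[S]), each point gives Vmax = v(Km+[S])/[S].
Equating: 33.0(Km+16.3)/16.3 = 62.1(Km+124)/124.
2.025·Km + 33.0 = 0.5008·Km + 62.1, so (2.025 − 0.5008)·Km = 62.1 − 33.0.
Km = 29.10/1.524 = 19.1 μM; then Vmax = 33.0(19.1+16.3)/16.3 = 71.7 mM/s.

19.1 μM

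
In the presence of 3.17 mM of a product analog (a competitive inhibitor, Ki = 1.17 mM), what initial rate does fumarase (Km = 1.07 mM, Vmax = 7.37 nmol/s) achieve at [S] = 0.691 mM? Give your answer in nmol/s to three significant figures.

With α = 1 + [I]/Ki = 1 + 3.17/1.17 = 3.709, the competitive rate law is v = Vmax[S] / (αKm + [S]).
v = 7.37×0.691 / (3.709×1.07 + 0.691) = 5.093/4.660 = 1.09 nmol/s.

1.09 nmol/s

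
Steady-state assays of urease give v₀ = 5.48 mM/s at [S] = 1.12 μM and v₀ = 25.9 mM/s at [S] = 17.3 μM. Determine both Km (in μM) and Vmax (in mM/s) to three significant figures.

Km = 6.01 μM; Vmax = 34.9 mM/s

In reciprocal form, 1/v = (Km/Vmax)·(1/[S]) + 1/Vmax. The two points give (1/[S], 1/v) = (0.8929, 0.1825) and (0.05780, 0.03861).
Slope = (0.1825 − 0.03861)/(0.8929 − 0.05780) = 0.1723; intercept = 0.1825 − 0.1723×0.8929 = 0.02865.
Vmax = 1/intercept = 34.9 mM/s; Km = slope × Vmax = 0.1723 × 34.9 = 6.01 μM.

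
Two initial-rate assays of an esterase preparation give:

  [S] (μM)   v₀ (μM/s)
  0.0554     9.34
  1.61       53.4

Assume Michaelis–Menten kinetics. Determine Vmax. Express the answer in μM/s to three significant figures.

64.2 μM/s

In reciprocal form, 1/v = (Km/Vmax)·(1/[S]) + 1/Vmax. The two points give (1/[S], 1/v) = (18.05, 0.1071) and (0.6211, 0.01873).
Slope = (0.1071 − 0.01873)/(18.05 − 0.6211) = 0.005068; intercept = 0.1071 − 0.005068×18.05 = 0.01558.
Vmax = 1/intercept = 64.2 μM/s; Km = slope × Vmax = 0.005068 × 64.2 = 0.325 μM.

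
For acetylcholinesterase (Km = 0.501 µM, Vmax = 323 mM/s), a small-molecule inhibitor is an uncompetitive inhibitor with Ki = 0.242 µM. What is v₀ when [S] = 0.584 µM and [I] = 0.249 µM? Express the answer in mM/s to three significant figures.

112 mM/s

With α = 1 + [I]/Ki = 1 + 0.249/0.242 = 2.029, the uncompetitive rate law is v = (Vmax/α)·[S] / (Km/α + [S]).
v = (323/2.029)×0.584 / (0.501/2.029 + 0.584) = 92.97/0.8309 = 112 mM/s.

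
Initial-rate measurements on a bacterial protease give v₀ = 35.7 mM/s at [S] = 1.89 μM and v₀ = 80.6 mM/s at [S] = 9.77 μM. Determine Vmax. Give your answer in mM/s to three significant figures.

115 mM/s

In reciprocal form, 1/v = (Km/Vmax)·(1/[S]) + 1/Vmax. The two points give (1/[S], 1/v) = (0.5291, 0.02801) and (0.1024, 0.01241).
Slope = (0.02801 − 0.01241)/(0.5291 − 0.1024) = 0.03657; intercept = 0.02801 − 0.03657×0.5291 = 0.008664.
Vmax = 1/intercept = 115 mM/s; Km = slope × Vmax = 0.03657 × 115 = 4.22 μM.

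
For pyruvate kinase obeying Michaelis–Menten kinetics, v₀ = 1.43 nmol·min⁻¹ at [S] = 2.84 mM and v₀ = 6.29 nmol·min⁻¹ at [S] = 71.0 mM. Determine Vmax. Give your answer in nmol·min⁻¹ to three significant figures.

From v = Vmax[S]/(Km+[S]), each point gives Vmax = v(Km+[S])/[S].
Equating: 1.43(Km+2.84)/2.84 = 6.29(Km+71.0)/71.0.
0.5035·Km + 1.43 = 0.08859·Km + 6.29, so (0.5035 − 0.08859)·Km = 6.29 − 1.43.
Km = 4.860/0.4149 = 11.7 mM; then Vmax = 1.43(11.7+2.84)/2.84 = 7.33 nmol·min⁻¹.

7.33 nmol·min⁻¹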